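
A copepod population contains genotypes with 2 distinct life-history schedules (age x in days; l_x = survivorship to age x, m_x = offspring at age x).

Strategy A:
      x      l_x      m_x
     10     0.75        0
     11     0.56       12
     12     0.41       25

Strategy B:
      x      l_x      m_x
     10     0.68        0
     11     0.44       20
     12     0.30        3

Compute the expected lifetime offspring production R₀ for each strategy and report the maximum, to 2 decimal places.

16.97

Strategy A: R₀ = 0.75×0 + 0.56×12 + 0.41×25 = 16.9700
Strategy B: R₀ = 0.68×0 + 0.44×20 + 0.30×3 = 9.7000
Highest R₀: strategy A with 16.9700.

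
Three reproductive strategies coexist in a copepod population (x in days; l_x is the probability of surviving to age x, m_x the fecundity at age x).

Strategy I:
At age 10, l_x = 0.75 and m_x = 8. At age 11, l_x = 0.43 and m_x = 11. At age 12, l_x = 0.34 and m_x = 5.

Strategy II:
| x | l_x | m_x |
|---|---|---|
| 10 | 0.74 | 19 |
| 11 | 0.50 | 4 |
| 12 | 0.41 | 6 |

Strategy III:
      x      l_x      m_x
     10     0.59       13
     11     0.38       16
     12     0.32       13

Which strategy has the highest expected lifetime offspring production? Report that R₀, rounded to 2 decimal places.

18.52

Strategy I: R₀ = 0.75×8 + 0.43×11 + 0.34×5 = 12.4300
Strategy II: R₀ = 0.74×19 + 0.50×4 + 0.41×6 = 18.5200
Strategy III: R₀ = 0.59×13 + 0.38×16 + 0.32×13 = 17.9100
Highest R₀: strategy II with 18.5200.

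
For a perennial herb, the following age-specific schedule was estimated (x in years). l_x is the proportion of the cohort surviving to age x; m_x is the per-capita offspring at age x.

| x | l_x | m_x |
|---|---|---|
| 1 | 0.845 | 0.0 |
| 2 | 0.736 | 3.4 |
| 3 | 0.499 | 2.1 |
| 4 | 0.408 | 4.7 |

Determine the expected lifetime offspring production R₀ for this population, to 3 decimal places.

R₀ = Σ l_x m_x:
  age 1: 0.845 × 0.0 = 0.0000
  age 2: 0.736 × 3.4 = 2.5024
  age 3: 0.499 × 2.1 = 1.0479
  age 4: 0.408 × 4.7 = 1.9176
R₀ = 0.0000 + 2.5024 + 1.0479 + 1.9176 = 5.4679

5.468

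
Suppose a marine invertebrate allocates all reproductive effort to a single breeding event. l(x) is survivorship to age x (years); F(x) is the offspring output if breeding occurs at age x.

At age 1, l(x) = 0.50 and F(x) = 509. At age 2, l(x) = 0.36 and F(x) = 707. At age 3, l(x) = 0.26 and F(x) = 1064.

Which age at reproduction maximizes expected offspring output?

3

Expected offspring if breeding at age x = l(x) × F(x):
  age 1: 0.50 × 509 = 254.500
  age 2: 0.36 × 707 = 254.520
  age 3: 0.26 × 1064 = 276.640
Maximum at age 3 (276.640).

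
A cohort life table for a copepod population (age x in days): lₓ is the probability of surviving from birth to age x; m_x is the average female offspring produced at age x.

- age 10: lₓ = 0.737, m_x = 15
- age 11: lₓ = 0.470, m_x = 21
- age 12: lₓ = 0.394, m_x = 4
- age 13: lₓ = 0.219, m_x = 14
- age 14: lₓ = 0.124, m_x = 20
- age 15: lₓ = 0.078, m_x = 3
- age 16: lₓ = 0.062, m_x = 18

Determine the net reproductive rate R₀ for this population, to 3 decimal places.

R₀ = Σ lₓ m_x:
  age 10: 0.737 × 15 = 11.0550
  age 11: 0.470 × 21 = 9.8700
  age 12: 0.394 × 4 = 1.5760
  age 13: 0.219 × 14 = 3.0660
  age 14: 0.124 × 20 = 2.4800
  age 15: 0.078 × 3 = 0.2340
  age 16: 0.062 × 18 = 1.1160
R₀ = 11.0550 + 9.8700 + 1.5760 + 3.0660 + 2.4800 + 0.2340 + 1.1160 = 29.3970

29.397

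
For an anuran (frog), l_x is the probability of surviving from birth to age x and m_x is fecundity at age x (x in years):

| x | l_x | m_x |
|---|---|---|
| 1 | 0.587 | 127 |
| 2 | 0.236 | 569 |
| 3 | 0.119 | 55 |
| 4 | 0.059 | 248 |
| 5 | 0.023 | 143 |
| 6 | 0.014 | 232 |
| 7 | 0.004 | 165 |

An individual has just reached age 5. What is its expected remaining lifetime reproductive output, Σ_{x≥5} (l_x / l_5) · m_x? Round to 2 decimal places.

312.91

l_5 = 0.023. Conditional survival from age 5 to x is l_x / l_5.
  x=5: (0.023/0.023) × 143 = 143.0000
  x=6: (0.014/0.023) × 232 = 141.2174
  x=7: (0.004/0.023) × 165 = 28.6957
Sum = 143.0000 + 141.2174 + 28.6957 = 312.9130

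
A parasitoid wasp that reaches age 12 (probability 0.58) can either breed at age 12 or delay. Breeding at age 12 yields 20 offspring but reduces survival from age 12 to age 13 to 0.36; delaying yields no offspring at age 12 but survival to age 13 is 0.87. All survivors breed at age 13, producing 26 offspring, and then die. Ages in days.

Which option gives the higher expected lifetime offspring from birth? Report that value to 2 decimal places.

17.03

breed at age 12: R₀ = 0.58 × (20 + 0.36 × 26) = 0.58 × 29.3600 = 17.0288
delay to age 13: R₀ = 0.58 × (0.87 × 26) = 0.58 × 22.6200 = 13.1196
Higher: breed at age 12 (17.0288).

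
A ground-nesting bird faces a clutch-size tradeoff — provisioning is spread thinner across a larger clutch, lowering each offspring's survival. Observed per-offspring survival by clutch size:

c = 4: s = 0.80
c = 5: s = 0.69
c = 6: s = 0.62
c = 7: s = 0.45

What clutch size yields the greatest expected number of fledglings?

6

Expected fledglings = c × s(c):
  c=4: 4 × 0.80 = 3.200
  c=5: 5 × 0.69 = 3.450
  c=6: 6 × 0.62 = 3.720
  c=7: 7 × 0.45 = 3.150
Maximum at c = 6 (3.720 fledglings).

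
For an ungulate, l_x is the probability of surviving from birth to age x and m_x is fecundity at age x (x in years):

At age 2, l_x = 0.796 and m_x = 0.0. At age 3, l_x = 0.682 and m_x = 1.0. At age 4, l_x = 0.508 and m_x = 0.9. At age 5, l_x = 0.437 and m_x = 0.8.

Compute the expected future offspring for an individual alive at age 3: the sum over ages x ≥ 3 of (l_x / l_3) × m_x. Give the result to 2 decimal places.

l_3 = 0.682. Conditional survival from age 3 to x is l_x / l_3.
  x=3: (0.682/0.682) × 1.0 = 1.0000
  x=4: (0.508/0.682) × 0.9 = 0.6704
  x=5: (0.437/0.682) × 0.8 = 0.5126
Sum = 1.0000 + 0.6704 + 0.5126 = 2.1830

2.18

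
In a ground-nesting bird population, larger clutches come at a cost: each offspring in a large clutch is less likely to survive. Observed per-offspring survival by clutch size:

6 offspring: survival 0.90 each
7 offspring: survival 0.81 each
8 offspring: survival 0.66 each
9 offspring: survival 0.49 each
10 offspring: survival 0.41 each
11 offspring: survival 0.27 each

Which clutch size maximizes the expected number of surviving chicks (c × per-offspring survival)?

7

Expected surviving chicks = c × s(c):
  c=6: 6 × 0.90 = 5.400
  c=7: 7 × 0.81 = 5.670
  c=8: 8 × 0.66 = 5.280
  c=9: 9 × 0.49 = 4.410
  c=10: 10 × 0.41 = 4.100
  c=11: 11 × 0.27 = 2.970
Maximum at c = 7 (5.670 surviving chicks).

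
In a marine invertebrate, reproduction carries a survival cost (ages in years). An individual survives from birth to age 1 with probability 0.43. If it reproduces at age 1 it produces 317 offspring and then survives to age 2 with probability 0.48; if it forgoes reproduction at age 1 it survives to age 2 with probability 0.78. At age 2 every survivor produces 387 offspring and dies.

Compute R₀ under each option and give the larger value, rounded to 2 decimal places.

breed at age 1: R₀ = 0.43 × (317 + 0.48 × 387) = 0.43 × 502.7600 = 216.1868
delay to age 2: R₀ = 0.43 × (0.78 × 387) = 0.43 × 301.8600 = 129.7998
Higher: breed at age 1 (216.1868).

216.19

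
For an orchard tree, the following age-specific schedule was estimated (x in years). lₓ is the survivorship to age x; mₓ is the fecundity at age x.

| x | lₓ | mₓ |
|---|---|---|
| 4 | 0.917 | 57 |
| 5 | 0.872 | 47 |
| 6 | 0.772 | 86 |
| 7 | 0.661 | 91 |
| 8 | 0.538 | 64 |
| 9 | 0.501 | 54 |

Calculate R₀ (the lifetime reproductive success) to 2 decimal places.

281.28

R₀ = Σ lₓ mₓ:
  age 4: 0.917 × 57 = 52.2690
  age 5: 0.872 × 47 = 40.9840
  age 6: 0.772 × 86 = 66.3920
  age 7: 0.661 × 91 = 60.1510
  age 8: 0.538 × 64 = 34.4320
  age 9: 0.501 × 54 = 27.0540
R₀ = 52.2690 + 40.9840 + 66.3920 + 60.1510 + 34.4320 + 27.0540 = 281.2820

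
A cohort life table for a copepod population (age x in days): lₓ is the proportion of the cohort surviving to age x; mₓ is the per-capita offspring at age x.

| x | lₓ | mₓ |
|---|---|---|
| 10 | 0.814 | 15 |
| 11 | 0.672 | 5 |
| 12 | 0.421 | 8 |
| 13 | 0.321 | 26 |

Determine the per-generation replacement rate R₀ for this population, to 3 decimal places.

27.284

R₀ = Σ lₓ mₓ:
  age 10: 0.814 × 15 = 12.2100
  age 11: 0.672 × 5 = 3.3600
  age 12: 0.421 × 8 = 3.3680
  age 13: 0.321 × 26 = 8.3460
R₀ = 12.2100 + 3.3600 + 3.3680 + 8.3460 = 27.2840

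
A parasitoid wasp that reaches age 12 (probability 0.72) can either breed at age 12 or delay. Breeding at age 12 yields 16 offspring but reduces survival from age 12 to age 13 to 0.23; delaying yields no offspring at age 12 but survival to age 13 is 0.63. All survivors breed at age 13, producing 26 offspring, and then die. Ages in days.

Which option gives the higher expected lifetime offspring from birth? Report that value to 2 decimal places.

breed at age 12: R₀ = 0.72 × (16 + 0.23 × 26) = 0.72 × 21.9800 = 15.8256
delay to age 13: R₀ = 0.72 × (0.63 × 26) = 0.72 × 16.3800 = 11.7936
Higher: breed at age 12 (15.8256).

15.83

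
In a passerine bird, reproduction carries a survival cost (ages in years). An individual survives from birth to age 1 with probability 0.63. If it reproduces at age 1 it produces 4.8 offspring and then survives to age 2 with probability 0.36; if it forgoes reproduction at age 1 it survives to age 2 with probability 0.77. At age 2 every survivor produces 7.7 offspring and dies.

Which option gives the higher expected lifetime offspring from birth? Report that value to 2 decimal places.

4.77

breed at age 1: R₀ = 0.63 × (4.8 + 0.36 × 7.7) = 0.63 × 7.5720 = 4.7704
delay to age 2: R₀ = 0.63 × (0.77 × 7.7) = 0.63 × 5.9290 = 3.7353
Higher: breed at age 1 (4.7704).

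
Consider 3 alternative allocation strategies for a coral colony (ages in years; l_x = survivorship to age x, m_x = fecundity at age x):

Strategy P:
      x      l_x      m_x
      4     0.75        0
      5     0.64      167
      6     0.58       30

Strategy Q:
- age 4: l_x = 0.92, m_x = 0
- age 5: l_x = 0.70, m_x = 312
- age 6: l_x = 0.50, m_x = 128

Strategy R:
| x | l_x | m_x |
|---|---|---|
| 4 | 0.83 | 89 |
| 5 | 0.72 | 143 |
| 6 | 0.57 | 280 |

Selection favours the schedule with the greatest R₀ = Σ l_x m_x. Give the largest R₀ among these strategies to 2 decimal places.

336.43

Strategy P: R₀ = 0.75×0 + 0.64×167 + 0.58×30 = 124.2800
Strategy Q: R₀ = 0.92×0 + 0.70×312 + 0.50×128 = 282.4000
Strategy R: R₀ = 0.83×89 + 0.72×143 + 0.57×280 = 336.4300
Highest R₀: strategy R with 336.4300.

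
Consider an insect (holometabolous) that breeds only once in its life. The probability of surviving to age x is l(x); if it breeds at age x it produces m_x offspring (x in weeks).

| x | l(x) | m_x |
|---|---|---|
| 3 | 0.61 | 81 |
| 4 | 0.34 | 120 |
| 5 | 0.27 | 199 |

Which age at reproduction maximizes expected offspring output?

Expected offspring if breeding at age x = l(x) × m_x:
  age 3: 0.61 × 81 = 49.410
  age 4: 0.34 × 120 = 40.800
  age 5: 0.27 × 199 = 53.730
Maximum at age 5 (53.730).

5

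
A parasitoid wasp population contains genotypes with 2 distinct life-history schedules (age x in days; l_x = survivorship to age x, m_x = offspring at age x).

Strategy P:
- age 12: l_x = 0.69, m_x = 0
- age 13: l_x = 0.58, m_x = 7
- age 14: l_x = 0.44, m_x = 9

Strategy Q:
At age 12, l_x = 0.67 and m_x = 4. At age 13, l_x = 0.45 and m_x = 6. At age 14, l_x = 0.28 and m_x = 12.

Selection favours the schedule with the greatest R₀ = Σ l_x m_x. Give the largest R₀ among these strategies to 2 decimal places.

Strategy P: R₀ = 0.69×0 + 0.58×7 + 0.44×9 = 8.0200
Strategy Q: R₀ = 0.67×4 + 0.45×6 + 0.28×12 = 8.7400
Highest R₀: strategy Q with 8.7400.

8.74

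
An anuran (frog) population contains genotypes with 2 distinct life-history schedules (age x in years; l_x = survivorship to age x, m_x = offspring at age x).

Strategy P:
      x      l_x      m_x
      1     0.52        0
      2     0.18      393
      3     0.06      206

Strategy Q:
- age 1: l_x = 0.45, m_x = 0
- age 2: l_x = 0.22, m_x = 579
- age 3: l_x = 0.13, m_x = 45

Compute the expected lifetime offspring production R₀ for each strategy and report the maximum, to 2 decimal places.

Strategy P: R₀ = 0.52×0 + 0.18×393 + 0.06×206 = 83.1000
Strategy Q: R₀ = 0.45×0 + 0.22×579 + 0.13×45 = 133.2300
Highest R₀: strategy Q with 133.2300.

133.23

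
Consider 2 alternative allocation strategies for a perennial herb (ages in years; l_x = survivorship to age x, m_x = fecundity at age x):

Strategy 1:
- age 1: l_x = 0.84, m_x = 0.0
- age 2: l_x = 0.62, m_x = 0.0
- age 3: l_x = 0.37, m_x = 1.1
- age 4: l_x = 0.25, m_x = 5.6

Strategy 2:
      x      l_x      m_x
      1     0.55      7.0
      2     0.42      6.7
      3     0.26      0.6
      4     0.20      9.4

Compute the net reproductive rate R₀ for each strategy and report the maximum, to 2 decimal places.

8.70

Strategy 1: R₀ = 0.84×0.0 + 0.62×0.0 + 0.37×1.1 + 0.25×5.6 = 1.8070
Strategy 2: R₀ = 0.55×7.0 + 0.42×6.7 + 0.26×0.6 + 0.20×9.4 = 8.7000
Highest R₀: strategy 2 with 8.7000.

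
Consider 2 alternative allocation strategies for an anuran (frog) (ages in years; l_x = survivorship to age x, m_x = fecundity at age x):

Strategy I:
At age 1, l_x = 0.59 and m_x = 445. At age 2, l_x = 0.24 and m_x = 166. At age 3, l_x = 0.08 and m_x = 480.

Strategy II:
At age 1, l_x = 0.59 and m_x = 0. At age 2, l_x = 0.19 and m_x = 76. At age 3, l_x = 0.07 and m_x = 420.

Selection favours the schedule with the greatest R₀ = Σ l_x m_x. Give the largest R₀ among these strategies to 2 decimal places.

Strategy I: R₀ = 0.59×445 + 0.24×166 + 0.08×480 = 340.7900
Strategy II: R₀ = 0.59×0 + 0.19×76 + 0.07×420 = 43.8400
Highest R₀: strategy I with 340.7900.

340.79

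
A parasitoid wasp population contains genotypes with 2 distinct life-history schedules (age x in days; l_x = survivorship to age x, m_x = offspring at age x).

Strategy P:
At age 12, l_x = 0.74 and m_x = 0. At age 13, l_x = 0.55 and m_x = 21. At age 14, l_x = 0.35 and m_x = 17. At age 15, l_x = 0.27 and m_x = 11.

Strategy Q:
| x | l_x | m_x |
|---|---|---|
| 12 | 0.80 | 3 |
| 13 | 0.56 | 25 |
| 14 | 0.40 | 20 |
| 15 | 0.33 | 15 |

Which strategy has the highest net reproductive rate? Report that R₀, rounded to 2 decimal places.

Strategy P: R₀ = 0.74×0 + 0.55×21 + 0.35×17 + 0.27×11 = 20.4700
Strategy Q: R₀ = 0.80×3 + 0.56×25 + 0.40×20 + 0.33×15 = 29.3500
Highest R₀: strategy Q with 29.3500.

29.35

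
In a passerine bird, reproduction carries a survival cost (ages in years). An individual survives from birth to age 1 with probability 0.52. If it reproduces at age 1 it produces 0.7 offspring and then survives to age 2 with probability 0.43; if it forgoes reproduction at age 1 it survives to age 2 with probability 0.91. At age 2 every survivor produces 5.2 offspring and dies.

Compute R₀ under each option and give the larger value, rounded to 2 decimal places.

breed at age 1: R₀ = 0.52 × (0.7 + 0.43 × 5.2) = 0.52 × 2.9360 = 1.5267
delay to age 2: R₀ = 0.52 × (0.91 × 5.2) = 0.52 × 4.7320 = 2.4606
Higher: delay to age 2 (2.4606).

2.46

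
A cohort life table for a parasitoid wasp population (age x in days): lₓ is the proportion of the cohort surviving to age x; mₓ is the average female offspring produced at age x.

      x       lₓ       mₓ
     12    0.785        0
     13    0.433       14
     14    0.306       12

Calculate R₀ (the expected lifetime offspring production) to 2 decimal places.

R₀ = Σ lₓ mₓ:
  age 12: 0.785 × 0 = 0.0000
  age 13: 0.433 × 14 = 6.0620
  age 14: 0.306 × 12 = 3.6720
R₀ = 0.0000 + 6.0620 + 3.6720 = 9.7340

9.73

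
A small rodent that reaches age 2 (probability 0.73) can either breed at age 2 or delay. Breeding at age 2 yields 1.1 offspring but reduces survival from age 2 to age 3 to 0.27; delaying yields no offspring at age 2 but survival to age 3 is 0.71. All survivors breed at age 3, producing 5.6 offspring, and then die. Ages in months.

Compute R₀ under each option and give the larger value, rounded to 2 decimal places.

breed at age 2: R₀ = 0.73 × (1.1 + 0.27 × 5.6) = 0.73 × 2.6120 = 1.9068
delay to age 3: R₀ = 0.73 × (0.71 × 5.6) = 0.73 × 3.9760 = 2.9025
Higher: delay to age 3 (2.9025).

2.90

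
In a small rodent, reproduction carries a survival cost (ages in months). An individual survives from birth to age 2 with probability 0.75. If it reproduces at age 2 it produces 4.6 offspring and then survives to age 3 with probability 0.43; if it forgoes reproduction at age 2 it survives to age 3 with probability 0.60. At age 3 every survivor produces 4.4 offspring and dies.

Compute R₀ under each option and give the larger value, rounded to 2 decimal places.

4.87

breed at age 2: R₀ = 0.75 × (4.6 + 0.43 × 4.4) = 0.75 × 6.4920 = 4.8690
delay to age 3: R₀ = 0.75 × (0.60 × 4.4) = 0.75 × 2.6400 = 1.9800
Higher: breed at age 2 (4.8690).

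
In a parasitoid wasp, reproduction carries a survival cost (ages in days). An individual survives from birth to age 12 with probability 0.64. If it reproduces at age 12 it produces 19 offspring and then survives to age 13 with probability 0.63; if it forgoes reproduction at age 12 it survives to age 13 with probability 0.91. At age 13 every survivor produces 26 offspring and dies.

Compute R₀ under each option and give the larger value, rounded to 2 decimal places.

breed at age 12: R₀ = 0.64 × (19 + 0.63 × 26) = 0.64 × 35.3800 = 22.6432
delay to age 13: R₀ = 0.64 × (0.91 × 26) = 0.64 × 23.6600 = 15.1424
Higher: breed at age 12 (22.6432).

22.64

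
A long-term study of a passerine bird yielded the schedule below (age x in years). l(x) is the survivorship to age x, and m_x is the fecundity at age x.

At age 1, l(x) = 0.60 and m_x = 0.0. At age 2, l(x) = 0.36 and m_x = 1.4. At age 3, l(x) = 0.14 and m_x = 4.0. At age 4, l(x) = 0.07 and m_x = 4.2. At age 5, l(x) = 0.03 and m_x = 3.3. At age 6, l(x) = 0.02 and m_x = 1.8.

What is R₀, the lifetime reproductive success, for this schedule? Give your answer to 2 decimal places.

1.49

R₀ = Σ l(x) m_x:
  age 1: 0.60 × 0.0 = 0.0000
  age 2: 0.36 × 1.4 = 0.5040
  age 3: 0.14 × 4.0 = 0.5600
  age 4: 0.07 × 4.2 = 0.2940
  age 5: 0.03 × 3.3 = 0.0990
  age 6: 0.02 × 1.8 = 0.0360
R₀ = 0.0000 + 0.5040 + 0.5600 + 0.2940 + 0.0990 + 0.0360 = 1.4930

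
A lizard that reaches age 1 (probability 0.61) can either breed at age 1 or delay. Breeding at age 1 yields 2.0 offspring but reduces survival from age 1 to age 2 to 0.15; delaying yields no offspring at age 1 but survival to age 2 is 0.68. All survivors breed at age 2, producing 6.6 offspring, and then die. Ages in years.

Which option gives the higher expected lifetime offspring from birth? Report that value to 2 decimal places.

2.74

breed at age 1: R₀ = 0.61 × (2.0 + 0.15 × 6.6) = 0.61 × 2.9900 = 1.8239
delay to age 2: R₀ = 0.61 × (0.68 × 6.6) = 0.61 × 4.4880 = 2.7377
Higher: delay to age 2 (2.7377).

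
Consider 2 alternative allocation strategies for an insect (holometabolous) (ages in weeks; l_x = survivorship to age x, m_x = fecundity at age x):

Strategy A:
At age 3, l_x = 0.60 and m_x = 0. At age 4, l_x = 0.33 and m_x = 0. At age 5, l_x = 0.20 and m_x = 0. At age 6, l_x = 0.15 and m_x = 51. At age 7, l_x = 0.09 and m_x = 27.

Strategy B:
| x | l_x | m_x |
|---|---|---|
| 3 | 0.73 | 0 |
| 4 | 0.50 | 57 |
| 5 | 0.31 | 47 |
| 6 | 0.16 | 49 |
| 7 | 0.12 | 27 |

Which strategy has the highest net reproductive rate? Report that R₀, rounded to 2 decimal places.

Strategy A: R₀ = 0.60×0 + 0.33×0 + 0.20×0 + 0.15×51 + 0.09×27 = 10.0800
Strategy B: R₀ = 0.73×0 + 0.50×57 + 0.31×47 + 0.16×49 + 0.12×27 = 54.1500
Highest R₀: strategy B with 54.1500.

54.15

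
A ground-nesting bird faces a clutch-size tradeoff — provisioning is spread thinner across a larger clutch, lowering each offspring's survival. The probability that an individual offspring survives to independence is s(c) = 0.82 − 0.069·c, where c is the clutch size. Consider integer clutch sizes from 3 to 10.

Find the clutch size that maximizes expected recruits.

Expected recruits = c × s(c):
  c=3: 3 × 0.613 = 1.839
  c=4: 4 × 0.544 = 2.176
  c=5: 5 × 0.475 = 2.375
  c=6: 6 × 0.406 = 2.436
  c=7: 7 × 0.337 = 2.359
  c=8: 8 × 0.268 = 2.144
  c=9: 9 × 0.199 = 1.791
  c=10: 10 × 0.130 = 1.300
Maximum at c = 6 (2.436 recruits).

6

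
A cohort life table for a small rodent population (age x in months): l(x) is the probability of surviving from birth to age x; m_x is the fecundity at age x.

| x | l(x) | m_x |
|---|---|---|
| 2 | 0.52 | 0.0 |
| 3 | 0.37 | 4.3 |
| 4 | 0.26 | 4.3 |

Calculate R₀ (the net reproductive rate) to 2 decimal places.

R₀ = Σ l(x) m_x:
  age 2: 0.52 × 0.0 = 0.0000
  age 3: 0.37 × 4.3 = 1.5910
  age 4: 0.26 × 4.3 = 1.1180
R₀ = 0.0000 + 1.5910 + 1.1180 = 2.7090

2.71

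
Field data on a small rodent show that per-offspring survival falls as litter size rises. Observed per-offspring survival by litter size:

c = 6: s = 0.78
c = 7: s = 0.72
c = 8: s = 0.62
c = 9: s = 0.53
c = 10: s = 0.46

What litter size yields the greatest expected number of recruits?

7

Expected recruits = c × s(c):
  c=6: 6 × 0.78 = 4.680
  c=7: 7 × 0.72 = 5.040
  c=8: 8 × 0.62 = 4.960
  c=9: 9 × 0.53 = 4.770
  c=10: 10 × 0.46 = 4.600
Maximum at c = 7 (5.040 recruits).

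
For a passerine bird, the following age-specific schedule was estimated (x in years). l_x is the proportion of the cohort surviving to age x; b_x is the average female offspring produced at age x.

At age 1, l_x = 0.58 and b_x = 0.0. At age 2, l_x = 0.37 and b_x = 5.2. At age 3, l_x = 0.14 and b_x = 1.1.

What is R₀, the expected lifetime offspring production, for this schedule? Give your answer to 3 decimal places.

2.078

R₀ = Σ l_x b_x:
  age 1: 0.58 × 0.0 = 0.0000
  age 2: 0.37 × 5.2 = 1.9240
  age 3: 0.14 × 1.1 = 0.1540
R₀ = 0.0000 + 1.9240 + 0.1540 = 2.0780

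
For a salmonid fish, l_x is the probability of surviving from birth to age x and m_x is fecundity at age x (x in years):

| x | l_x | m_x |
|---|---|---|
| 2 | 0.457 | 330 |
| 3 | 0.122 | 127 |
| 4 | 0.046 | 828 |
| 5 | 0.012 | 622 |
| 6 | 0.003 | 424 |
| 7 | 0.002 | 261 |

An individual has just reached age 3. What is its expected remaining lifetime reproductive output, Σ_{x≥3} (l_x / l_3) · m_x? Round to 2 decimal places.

515.08

l_3 = 0.122. Conditional survival from age 3 to x is l_x / l_3.
  x=3: (0.122/0.122) × 127 = 127.0000
  x=4: (0.046/0.122) × 828 = 312.1967
  x=5: (0.012/0.122) × 622 = 61.1803
  x=6: (0.003/0.122) × 424 = 10.4262
  x=7: (0.002/0.122) × 261 = 4.2787
Sum = 127.0000 + 312.1967 + 61.1803 + 10.4262 + 4.2787 = 515.0820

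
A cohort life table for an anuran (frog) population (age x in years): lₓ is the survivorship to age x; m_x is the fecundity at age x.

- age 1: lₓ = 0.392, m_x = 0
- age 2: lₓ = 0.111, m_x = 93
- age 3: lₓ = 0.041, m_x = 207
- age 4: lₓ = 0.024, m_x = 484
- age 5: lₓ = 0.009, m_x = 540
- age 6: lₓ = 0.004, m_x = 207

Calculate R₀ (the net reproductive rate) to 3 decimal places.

36.114

R₀ = Σ lₓ m_x:
  age 1: 0.392 × 0 = 0.0000
  age 2: 0.111 × 93 = 10.3230
  age 3: 0.041 × 207 = 8.4870
  age 4: 0.024 × 484 = 11.6160
  age 5: 0.009 × 540 = 4.8600
  age 6: 0.004 × 207 = 0.8280
R₀ = 0.0000 + 10.3230 + 8.4870 + 11.6160 + 4.8600 + 0.8280 = 36.1140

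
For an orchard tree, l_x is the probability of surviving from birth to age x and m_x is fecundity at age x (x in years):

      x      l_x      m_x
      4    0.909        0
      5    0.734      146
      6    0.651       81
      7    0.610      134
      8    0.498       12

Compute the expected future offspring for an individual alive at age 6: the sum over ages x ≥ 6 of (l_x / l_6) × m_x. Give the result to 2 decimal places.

215.74

l_6 = 0.651. Conditional survival from age 6 to x is l_x / l_6.
  x=6: (0.651/0.651) × 81 = 81.0000
  x=7: (0.610/0.651) × 134 = 125.5607
  x=8: (0.498/0.651) × 12 = 9.1797
Sum = 81.0000 + 125.5607 + 9.1797 = 215.7404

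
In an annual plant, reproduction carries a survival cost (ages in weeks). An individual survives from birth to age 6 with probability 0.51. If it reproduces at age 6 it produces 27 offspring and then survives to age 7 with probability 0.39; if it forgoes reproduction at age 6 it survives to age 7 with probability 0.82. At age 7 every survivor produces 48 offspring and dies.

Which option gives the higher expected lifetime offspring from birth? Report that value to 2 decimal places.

breed at age 6: R₀ = 0.51 × (27 + 0.39 × 48) = 0.51 × 45.7200 = 23.3172
delay to age 7: R₀ = 0.51 × (0.82 × 48) = 0.51 × 39.3600 = 20.0736
Higher: breed at age 6 (23.3172).

23.32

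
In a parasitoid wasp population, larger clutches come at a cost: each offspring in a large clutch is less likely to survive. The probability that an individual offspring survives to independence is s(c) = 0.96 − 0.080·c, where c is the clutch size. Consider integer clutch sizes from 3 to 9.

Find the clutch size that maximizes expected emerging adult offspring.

6

Expected emerging adult offspring = c × s(c):
  c=3: 3 × 0.720 = 2.160
  c=4: 4 × 0.640 = 2.560
  c=5: 5 × 0.560 = 2.800
  c=6: 6 × 0.480 = 2.880
  c=7: 7 × 0.400 = 2.800
  c=8: 8 × 0.320 = 2.560
  c=9: 9 × 0.240 = 2.160
Maximum at c = 6 (2.880 emerging adult offspring).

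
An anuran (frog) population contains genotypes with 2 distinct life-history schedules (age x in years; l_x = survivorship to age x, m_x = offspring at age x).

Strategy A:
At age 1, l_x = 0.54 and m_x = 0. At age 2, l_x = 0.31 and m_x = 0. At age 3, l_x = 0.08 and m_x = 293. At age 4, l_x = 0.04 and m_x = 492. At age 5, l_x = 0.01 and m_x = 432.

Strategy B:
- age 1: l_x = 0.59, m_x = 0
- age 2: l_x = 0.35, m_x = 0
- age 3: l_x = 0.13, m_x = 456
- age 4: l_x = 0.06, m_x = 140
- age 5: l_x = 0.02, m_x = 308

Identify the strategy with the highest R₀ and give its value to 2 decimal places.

73.84

Strategy A: R₀ = 0.54×0 + 0.31×0 + 0.08×293 + 0.04×492 + 0.01×432 = 47.4400
Strategy B: R₀ = 0.59×0 + 0.35×0 + 0.13×456 + 0.06×140 + 0.02×308 = 73.8400
Highest R₀: strategy B with 73.8400.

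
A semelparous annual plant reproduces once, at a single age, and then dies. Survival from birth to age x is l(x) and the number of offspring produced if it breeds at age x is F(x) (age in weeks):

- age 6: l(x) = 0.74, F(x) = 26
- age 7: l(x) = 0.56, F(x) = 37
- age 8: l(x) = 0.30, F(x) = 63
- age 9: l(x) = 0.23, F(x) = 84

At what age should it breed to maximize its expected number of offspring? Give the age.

Expected offspring if breeding at age x = l(x) × F(x):
  age 6: 0.74 × 26 = 19.240
  age 7: 0.56 × 37 = 20.720
  age 8: 0.30 × 63 = 18.900
  age 9: 0.23 × 84 = 19.320
Maximum at age 7 (20.720).

7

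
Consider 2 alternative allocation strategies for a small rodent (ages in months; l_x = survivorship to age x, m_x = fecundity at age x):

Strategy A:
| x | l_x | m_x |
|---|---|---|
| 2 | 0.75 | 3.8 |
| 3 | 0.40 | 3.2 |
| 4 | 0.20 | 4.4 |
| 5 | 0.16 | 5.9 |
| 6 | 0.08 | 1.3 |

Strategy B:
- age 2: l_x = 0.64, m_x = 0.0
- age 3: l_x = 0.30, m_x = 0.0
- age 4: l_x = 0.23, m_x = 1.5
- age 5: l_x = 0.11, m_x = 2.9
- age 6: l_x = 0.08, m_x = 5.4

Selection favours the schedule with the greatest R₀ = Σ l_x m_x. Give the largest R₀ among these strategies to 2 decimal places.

6.06

Strategy A: R₀ = 0.75×3.8 + 0.40×3.2 + 0.20×4.4 + 0.16×5.9 + 0.08×1.3 = 6.0580
Strategy B: R₀ = 0.64×0.0 + 0.30×0.0 + 0.23×1.5 + 0.11×2.9 + 0.08×5.4 = 1.0960
Highest R₀: strategy A with 6.0580.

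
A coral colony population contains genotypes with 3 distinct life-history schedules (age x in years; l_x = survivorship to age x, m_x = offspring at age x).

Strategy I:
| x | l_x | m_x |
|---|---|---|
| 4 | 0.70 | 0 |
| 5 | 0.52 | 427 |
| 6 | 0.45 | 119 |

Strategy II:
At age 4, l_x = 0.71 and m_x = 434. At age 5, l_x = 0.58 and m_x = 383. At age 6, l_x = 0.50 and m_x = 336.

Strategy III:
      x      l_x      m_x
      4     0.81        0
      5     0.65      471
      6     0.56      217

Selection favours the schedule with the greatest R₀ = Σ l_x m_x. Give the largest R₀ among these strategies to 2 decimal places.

698.28

Strategy I: R₀ = 0.70×0 + 0.52×427 + 0.45×119 = 275.5900
Strategy II: R₀ = 0.71×434 + 0.58×383 + 0.50×336 = 698.2800
Strategy III: R₀ = 0.81×0 + 0.65×471 + 0.56×217 = 427.6700
Highest R₀: strategy II with 698.2800.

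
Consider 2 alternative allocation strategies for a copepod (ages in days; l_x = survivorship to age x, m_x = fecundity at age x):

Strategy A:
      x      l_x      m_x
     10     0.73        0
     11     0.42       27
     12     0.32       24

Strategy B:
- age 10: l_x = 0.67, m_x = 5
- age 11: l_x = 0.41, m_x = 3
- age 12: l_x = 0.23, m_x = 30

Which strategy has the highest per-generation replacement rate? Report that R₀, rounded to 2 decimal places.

19.02

Strategy A: R₀ = 0.73×0 + 0.42×27 + 0.32×24 = 19.0200
Strategy B: R₀ = 0.67×5 + 0.41×3 + 0.23×30 = 11.4800
Highest R₀: strategy A with 19.0200.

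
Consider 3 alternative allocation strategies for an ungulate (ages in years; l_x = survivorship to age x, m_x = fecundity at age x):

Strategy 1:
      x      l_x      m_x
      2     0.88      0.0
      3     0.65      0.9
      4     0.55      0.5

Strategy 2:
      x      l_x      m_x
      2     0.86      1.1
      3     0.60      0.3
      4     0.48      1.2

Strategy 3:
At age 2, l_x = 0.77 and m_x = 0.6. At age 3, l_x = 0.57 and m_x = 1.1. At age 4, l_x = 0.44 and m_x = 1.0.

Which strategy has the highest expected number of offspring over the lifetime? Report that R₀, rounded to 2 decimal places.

Strategy 1: R₀ = 0.88×0.0 + 0.65×0.9 + 0.55×0.5 = 0.8600
Strategy 2: R₀ = 0.86×1.1 + 0.60×0.3 + 0.48×1.2 = 1.7020
Strategy 3: R₀ = 0.77×0.6 + 0.57×1.1 + 0.44×1.0 = 1.5290
Highest R₀: strategy 2 with 1.7020.

1.70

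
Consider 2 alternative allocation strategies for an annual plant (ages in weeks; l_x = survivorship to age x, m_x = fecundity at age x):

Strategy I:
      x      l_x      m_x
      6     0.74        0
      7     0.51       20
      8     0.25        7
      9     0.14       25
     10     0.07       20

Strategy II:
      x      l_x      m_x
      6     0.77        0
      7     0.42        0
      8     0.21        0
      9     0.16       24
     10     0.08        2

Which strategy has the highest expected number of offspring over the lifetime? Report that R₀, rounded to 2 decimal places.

16.85

Strategy I: R₀ = 0.74×0 + 0.51×20 + 0.25×7 + 0.14×25 + 0.07×20 = 16.8500
Strategy II: R₀ = 0.77×0 + 0.42×0 + 0.21×0 + 0.16×24 + 0.08×2 = 4.0000
Highest R₀: strategy I with 16.8500.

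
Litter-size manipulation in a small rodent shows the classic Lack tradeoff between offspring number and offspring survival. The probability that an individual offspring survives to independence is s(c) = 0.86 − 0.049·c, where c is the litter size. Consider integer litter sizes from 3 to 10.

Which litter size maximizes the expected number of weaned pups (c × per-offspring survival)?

9

Expected weaned pups = c × s(c):
  c=3: 3 × 0.713 = 2.139
  c=4: 4 × 0.664 = 2.656
  c=5: 5 × 0.615 = 3.075
  c=6: 6 × 0.566 = 3.396
  c=7: 7 × 0.517 = 3.619
  c=8: 8 × 0.468 = 3.744
  c=9: 9 × 0.419 = 3.771
  c=10: 10 × 0.370 = 3.700
Maximum at c = 9 (3.771 weaned pups).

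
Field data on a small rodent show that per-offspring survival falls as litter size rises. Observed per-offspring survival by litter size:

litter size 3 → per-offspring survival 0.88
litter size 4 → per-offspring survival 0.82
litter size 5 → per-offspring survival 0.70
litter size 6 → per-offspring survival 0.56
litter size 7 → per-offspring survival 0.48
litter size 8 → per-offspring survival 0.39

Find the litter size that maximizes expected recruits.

5

Expected recruits = c × s(c):
  c=3: 3 × 0.88 = 2.640
  c=4: 4 × 0.82 = 3.280
  c=5: 5 × 0.70 = 3.500
  c=6: 6 × 0.56 = 3.360
  c=7: 7 × 0.48 = 3.360
  c=8: 8 × 0.39 = 3.120
Maximum at c = 5 (3.500 recruits).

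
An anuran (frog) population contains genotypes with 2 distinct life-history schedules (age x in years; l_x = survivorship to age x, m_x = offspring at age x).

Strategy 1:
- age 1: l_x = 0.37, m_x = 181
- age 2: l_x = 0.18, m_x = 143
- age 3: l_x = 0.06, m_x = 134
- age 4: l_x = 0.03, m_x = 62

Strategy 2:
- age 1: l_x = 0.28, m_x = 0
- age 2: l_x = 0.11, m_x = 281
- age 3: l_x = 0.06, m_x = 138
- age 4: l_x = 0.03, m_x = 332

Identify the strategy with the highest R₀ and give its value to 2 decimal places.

Strategy 1: R₀ = 0.37×181 + 0.18×143 + 0.06×134 + 0.03×62 = 102.6100
Strategy 2: R₀ = 0.28×0 + 0.11×281 + 0.06×138 + 0.03×332 = 49.1500
Highest R₀: strategy 1 with 102.6100.

102.61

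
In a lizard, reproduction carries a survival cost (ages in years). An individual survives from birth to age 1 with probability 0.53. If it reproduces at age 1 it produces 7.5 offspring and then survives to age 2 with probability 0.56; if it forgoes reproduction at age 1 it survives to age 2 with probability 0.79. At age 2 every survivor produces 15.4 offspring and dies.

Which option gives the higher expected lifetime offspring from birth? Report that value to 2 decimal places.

8.55

breed at age 1: R₀ = 0.53 × (7.5 + 0.56 × 15.4) = 0.53 × 16.1240 = 8.5457
delay to age 2: R₀ = 0.53 × (0.79 × 15.4) = 0.53 × 12.1660 = 6.4480
Higher: breed at age 1 (8.5457).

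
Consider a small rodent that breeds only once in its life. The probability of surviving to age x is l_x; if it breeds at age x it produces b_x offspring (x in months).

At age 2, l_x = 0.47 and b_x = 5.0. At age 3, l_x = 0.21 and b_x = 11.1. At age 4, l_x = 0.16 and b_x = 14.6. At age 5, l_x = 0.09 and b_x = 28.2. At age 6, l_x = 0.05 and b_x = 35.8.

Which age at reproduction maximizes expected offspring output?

5

Expected offspring if breeding at age x = l_x × b_x:
  age 2: 0.47 × 5.0 = 2.350
  age 3: 0.21 × 11.1 = 2.331
  age 4: 0.16 × 14.6 = 2.336
  age 5: 0.09 × 28.2 = 2.538
  age 6: 0.05 × 35.8 = 1.790
Maximum at age 5 (2.538).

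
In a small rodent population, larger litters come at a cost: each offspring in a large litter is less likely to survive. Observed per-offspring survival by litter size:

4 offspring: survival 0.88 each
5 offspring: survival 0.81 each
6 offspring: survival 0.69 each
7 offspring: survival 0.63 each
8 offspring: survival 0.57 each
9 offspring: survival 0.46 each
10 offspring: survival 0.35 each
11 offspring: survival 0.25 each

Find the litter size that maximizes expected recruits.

Expected recruits = c × s(c):
  c=4: 4 × 0.88 = 3.520
  c=5: 5 × 0.81 = 4.050
  c=6: 6 × 0.69 = 4.140
  c=7: 7 × 0.63 = 4.410
  c=8: 8 × 0.57 = 4.560
  c=9: 9 × 0.46 = 4.140
  c=10: 10 × 0.35 = 3.500
  c=11: 11 × 0.25 = 2.750
Maximum at c = 8 (4.560 recruits).

8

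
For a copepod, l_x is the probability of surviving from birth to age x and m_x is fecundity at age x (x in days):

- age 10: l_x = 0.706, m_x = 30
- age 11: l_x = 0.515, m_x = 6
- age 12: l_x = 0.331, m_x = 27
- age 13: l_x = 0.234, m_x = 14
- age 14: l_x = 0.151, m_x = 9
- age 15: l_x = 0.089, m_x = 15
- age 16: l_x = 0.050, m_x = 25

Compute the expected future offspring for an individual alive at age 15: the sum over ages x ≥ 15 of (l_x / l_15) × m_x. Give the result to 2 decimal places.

29.04

l_15 = 0.089. Conditional survival from age 15 to x is l_x / l_15.
  x=15: (0.089/0.089) × 15 = 15.0000
  x=16: (0.050/0.089) × 25 = 14.0449
Sum = 15.0000 + 14.0449 = 29.0449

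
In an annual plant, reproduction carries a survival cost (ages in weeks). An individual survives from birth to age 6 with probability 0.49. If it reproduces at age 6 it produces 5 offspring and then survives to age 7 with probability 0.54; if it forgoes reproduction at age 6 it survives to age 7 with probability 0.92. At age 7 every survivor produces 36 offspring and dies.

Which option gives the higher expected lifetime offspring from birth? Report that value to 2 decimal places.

16.23

breed at age 6: R₀ = 0.49 × (5 + 0.54 × 36) = 0.49 × 24.4400 = 11.9756
delay to age 7: R₀ = 0.49 × (0.92 × 36) = 0.49 × 33.1200 = 16.2288
Higher: delay to age 7 (16.2288).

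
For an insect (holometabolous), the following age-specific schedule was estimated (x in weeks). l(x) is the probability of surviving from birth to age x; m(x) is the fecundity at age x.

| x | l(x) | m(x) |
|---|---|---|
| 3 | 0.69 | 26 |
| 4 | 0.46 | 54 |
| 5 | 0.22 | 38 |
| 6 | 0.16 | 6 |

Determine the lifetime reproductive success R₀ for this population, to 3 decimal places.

52.100

R₀ = Σ l(x) m(x):
  age 3: 0.69 × 26 = 17.9400
  age 4: 0.46 × 54 = 24.8400
  age 5: 0.22 × 38 = 8.3600
  age 6: 0.16 × 6 = 0.9600
R₀ = 17.9400 + 24.8400 + 8.3600 + 0.9600 = 52.1000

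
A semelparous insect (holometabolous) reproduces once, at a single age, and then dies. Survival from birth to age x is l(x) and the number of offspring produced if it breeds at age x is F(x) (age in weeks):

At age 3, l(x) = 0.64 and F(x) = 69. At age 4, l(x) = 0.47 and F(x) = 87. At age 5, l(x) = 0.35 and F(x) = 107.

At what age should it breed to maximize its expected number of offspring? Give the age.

Expected offspring if breeding at age x = l(x) × F(x):
  age 3: 0.64 × 69 = 44.160
  age 4: 0.47 × 87 = 40.890
  age 5: 0.35 × 107 = 37.450
Maximum at age 3 (44.160).

3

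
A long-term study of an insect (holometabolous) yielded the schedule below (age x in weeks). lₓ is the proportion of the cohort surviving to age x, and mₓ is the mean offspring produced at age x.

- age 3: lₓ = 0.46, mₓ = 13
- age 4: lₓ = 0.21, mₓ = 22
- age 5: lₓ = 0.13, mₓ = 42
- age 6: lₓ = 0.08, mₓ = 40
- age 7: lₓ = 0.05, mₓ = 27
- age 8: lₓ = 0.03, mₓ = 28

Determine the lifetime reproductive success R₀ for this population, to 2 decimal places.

R₀ = Σ lₓ mₓ:
  age 3: 0.46 × 13 = 5.9800
  age 4: 0.21 × 22 = 4.6200
  age 5: 0.13 × 42 = 5.4600
  age 6: 0.08 × 40 = 3.2000
  age 7: 0.05 × 27 = 1.3500
  age 8: 0.03 × 28 = 0.8400
R₀ = 5.9800 + 4.6200 + 5.4600 + 3.2000 + 1.3500 + 0.8400 = 21.4500

21.45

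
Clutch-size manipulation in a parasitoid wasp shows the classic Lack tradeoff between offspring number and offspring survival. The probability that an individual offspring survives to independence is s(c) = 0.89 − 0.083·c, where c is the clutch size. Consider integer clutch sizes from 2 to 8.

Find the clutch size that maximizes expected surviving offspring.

Expected surviving offspring = c × s(c):
  c=2: 2 × 0.724 = 1.448
  c=3: 3 × 0.641 = 1.923
  c=4: 4 × 0.558 = 2.232
  c=5: 5 × 0.475 = 2.375
  c=6: 6 × 0.392 = 2.352
  c=7: 7 × 0.309 = 2.163
  c=8: 8 × 0.226 = 1.808
Maximum at c = 5 (2.375 surviving offspring).

5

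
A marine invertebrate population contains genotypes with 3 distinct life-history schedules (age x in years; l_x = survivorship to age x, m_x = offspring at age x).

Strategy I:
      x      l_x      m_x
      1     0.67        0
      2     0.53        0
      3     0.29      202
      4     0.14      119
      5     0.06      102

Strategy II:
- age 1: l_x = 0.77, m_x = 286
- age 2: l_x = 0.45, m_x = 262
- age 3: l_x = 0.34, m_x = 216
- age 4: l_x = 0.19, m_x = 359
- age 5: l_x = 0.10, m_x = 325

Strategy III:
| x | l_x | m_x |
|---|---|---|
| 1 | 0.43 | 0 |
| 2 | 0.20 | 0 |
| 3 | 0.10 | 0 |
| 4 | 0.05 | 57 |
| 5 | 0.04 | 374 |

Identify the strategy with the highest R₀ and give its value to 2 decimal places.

Strategy I: R₀ = 0.67×0 + 0.53×0 + 0.29×202 + 0.14×119 + 0.06×102 = 81.3600
Strategy II: R₀ = 0.77×286 + 0.45×262 + 0.34×216 + 0.19×359 + 0.10×325 = 512.2700
Strategy III: R₀ = 0.43×0 + 0.20×0 + 0.10×0 + 0.05×57 + 0.04×374 = 17.8100
Highest R₀: strategy II with 512.2700.

512.27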